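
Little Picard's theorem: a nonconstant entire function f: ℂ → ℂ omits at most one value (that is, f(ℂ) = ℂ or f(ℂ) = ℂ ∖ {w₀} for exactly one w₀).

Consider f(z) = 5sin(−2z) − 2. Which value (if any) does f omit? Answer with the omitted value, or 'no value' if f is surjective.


Little Picard bounds the complement of f(ℂ) to at most one point.
sin is entire and surjective onto ℂ: for every w ∈ ℂ, sin(ζ) = w has a solution ζ ∈ ℂ (e.g., via the complex inverse arcsin). With ζ = −2z this gives z = ζ/(-2). Then 5·sin(−2z) takes every value in 5·ℂ = ℂ, and adding -2 is a bijection of ℂ. So f is surjective and omits no value. (Note: only on the real line is sin bounded by [−1, 1].)

Omitted value: no value.


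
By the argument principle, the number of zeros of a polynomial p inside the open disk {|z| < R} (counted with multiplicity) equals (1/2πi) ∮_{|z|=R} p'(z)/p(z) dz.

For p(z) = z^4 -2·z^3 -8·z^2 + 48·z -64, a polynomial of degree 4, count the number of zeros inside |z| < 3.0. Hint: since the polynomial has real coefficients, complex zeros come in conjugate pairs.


The zeros of p are: -4, (2 + 2i), (2 - 2i), 2.
Their magnitudes are: 4, 2.828, 2.828, 2.
Zeros with |z| < R = 3.0: (2 + 2i), (2 - 2i), 2.
Count = 3.
By the argument principle, (1/2πi) ∮_{|z|=R} p'(z)/p(z) dz equals exactly this count.

Number of zeros inside |z| < 3.0: 3.


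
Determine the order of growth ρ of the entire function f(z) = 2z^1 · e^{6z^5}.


M(r) = max_{|z|=r} |2|·|z|^1·|e^{6z^5}| = 2·r^1 · e^{6r^5} (the factors attain their maxima compatibly on |z|=r). Then log M(r) = log 2 + 1·log r + 6r^5, dominated by the last term, so log log M(r) ~ 5·log r. The polynomial factor 2z^1 contributes only a log r term and does not affect the order. ρ = 5.
Therefore ρ = 5.

Order ρ = 5.


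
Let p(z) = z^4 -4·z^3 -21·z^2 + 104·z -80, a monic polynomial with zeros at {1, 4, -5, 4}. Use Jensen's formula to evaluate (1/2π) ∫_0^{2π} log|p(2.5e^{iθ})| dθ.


Zeros: -5, 1, 4, 4; r = 2.5.
Inside |z| < r: 1. Outside (|z| ≥ r): -5, 4, 4.
p(0) = -80, so log|p(0)| = log(80) = 4.3820.
Apply Jensen: I(r) = log|p(0)| + Σ_k log(r/|z_k|), summed over zeros inside |z| < r.
  log(r/|z_k|) for z_k = 1: log(2.5/1) = 0.9163
  Outside zeros (-5, 4, 4) contribute nothing to the Jensen sum.
Sum over inside zeros: 0.9163.
I(r) = log|p(0)| + (inside sum) = 4.3820 + 0.9163 = 5.2983.
Note: since some zeros are outside |z| ≤ r, the simplified n·log(r) form does NOT apply — only the inside zeros contribute.

I(r) ≈ 5.2983.


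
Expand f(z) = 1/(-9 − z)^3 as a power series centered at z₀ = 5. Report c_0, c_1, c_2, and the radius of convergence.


Let w = z − z₀, so z = z₀ + w.
Then -9 − z = -9 − (z₀ + w) = (-9 − z₀) − w = -14 − w.
f(z) = 1/(-14 − w)^3 = (1/(-14)^3) · (1 − w/(-14))^{−3}.
By the binomial series (1−u)^{−3} = Σ_{n≥0} C(n+2, 2) u^n for |u|<1, with u = w/(-14):
  c_n = C(n+2, 2) / (-14)^(n+3).
  c_0 = 1/(-14)^3 = -1/2744.
  c_1 = 3/(-14)^4 = 3/38416.
  c_2 = 6/(-14)^5 = -3/268912.
The series is valid for |w/d| < 1, i.e. |z − z₀| < |d|.
Radius of convergence: R = |-9 − z₀| = |-14| = 14 (distance from z₀ to the singularity z = -9).

c_0 = -1/2744, c_1 = 3/38416, c_2 = -3/268912; R = 14.


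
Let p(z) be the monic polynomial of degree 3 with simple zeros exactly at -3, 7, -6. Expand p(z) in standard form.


The polynomial is p(z) = ∏_{α ∈ S} (z − α), where S = {-3, 7, -6}.
Expanding the product yields: p(z) = z^3 + 2·z^2 -45·z -126.
The resulting polynomial has degree 3 and real coefficients as required.

p(z) = z^3 + 2·z^2 -45·z -126.


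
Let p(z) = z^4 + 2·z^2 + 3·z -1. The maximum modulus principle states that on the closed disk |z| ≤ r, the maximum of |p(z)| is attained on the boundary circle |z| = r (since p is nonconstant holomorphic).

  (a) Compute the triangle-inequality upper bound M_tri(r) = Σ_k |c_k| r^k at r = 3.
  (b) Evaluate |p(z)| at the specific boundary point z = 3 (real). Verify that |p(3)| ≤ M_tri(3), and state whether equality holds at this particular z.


Coefficients: c_0 = -1, c_1 = 3, c_2 = 2, c_3 = 0, c_4 = 1. Radius r = 3.
Part (a). Triangle bound: M_tri(r) = Σ_k |c_k| r^k
  = |-1|·3^0 + |3|·3^1 + |2|·3^2 + |0|·3^3 + |1|·3^4
  = 1 + 9 + 18 + 0 + 81 = 109.
This bounds M(r) := max_{|z|=r} |p(z)| from above; equality holds iff all terms c_k z^k can be made to align in phase at a single z on |z|=r.
Part (b). At z = 3 (real, on the circle |z| = r):
  p(3) = (-1)·3^0 + (3)·3^1 + (2)·3^2 + (0)·3^3 + (1)·3^4 = 107.
  |p(3)| = 107.
Check: |p(3)| = 107 ≤ 109 = M_tri(3). ✓ Equality does not hold at z = 3 (the coefficients have mixed signs, so the terms do not all align in phase there).

M_tri(3) = 109; |p(3)| = 107; equality at z=3: no.


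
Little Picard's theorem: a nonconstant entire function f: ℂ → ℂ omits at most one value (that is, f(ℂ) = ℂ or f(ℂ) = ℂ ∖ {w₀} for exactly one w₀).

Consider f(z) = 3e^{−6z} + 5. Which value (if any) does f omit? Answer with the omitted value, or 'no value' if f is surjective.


Little Picard bounds the complement of f(ℂ) to at most one point.
e^{−6z} is never zero on ℂ, so 3·e^{−6z} takes every value in ℂ ∖ {0}. Adding 5 shifts the range to ℂ ∖ {5}. Thus f omits exactly the value 5.

Omitted value: 5.


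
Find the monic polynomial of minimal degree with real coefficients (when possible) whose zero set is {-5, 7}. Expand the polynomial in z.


The polynomial is p(z) = ∏_{α ∈ S} (z − α), where S = {-5, 7}.
Expanding the product yields: p(z) = z^2 -2·z -35.
The resulting polynomial has degree 2 and real coefficients as required.

p(z) = z^2 -2·z -35.


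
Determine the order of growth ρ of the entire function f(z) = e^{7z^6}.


|e^{7z^6}| = e^{Re(7·z^6) + 0} ≤ e^{7|z|^6 + 0} = e^{7r^6 + 0} on |z| = r, so ρ ≤ 6. Choosing z on |z|=r so that 7·z^6 is real positive (always possible by picking arg z appropriately) gives |f(z)| = e^{7r^6 + 0}, matching the bound. The additive constant 0 does not affect log log M(r) ~ 6·log r. Hence ρ = 6.
Therefore ρ = 6.

Order ρ = 6.


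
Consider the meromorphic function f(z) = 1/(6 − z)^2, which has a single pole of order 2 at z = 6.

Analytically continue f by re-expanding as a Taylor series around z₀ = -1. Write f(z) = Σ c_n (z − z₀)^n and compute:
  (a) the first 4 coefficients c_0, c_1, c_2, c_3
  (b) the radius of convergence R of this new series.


Let w = z − z₀, so z = z₀ + w.
Then 6 − z = 6 − (z₀ + w) = (6 − z₀) − w = 7 − w.
f(z) = 1/(7 − w)^2 = (1/(7)^2) · (1 − w/(7))^{−2}.
By the binomial series (1−u)^{−2} = Σ_{n≥0} C(n+1, 1) u^n for |u|<1, with u = w/(7):
  c_n = C(n+1, 1) / (7)^(n+2).
  c_0 = 1/(7)^2 = 1/49.
  c_1 = 2/(7)^3 = 2/343.
  c_2 = 3/(7)^4 = 3/2401.
  c_3 = 4/(7)^5 = 4/16807.
The series is valid for |w/d| < 1, i.e. |z − z₀| < |d|.
Radius of convergence: R = |6 − z₀| = |7| = 7 (distance from z₀ to the singularity z = 6).

c_0 = 1/49, c_1 = 2/343, c_2 = 3/2401, c_3 = 4/16807; R = 7.


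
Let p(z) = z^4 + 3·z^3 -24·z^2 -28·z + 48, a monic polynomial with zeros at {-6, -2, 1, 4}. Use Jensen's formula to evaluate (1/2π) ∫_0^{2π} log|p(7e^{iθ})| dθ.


Zeros: -6, -2, 1, 4; r = 7.
Inside |z| < r: -6, -2, 1, 4. Outside (|z| ≥ r): ∅.
p(0) = 48, so log|p(0)| = log(48) = 3.8712.
Apply Jensen: I(r) = log|p(0)| + Σ_k log(r/|z_k|), summed over zeros inside |z| < r.
  log(r/|z_k|) for z_k = -6: log(7/6) = 0.1542
  log(r/|z_k|) for z_k = -2: log(7/2) = 1.2528
  log(r/|z_k|) for z_k = 1: log(7/1) = 1.9459
  log(r/|z_k|) for z_k = 4: log(7/4) = 0.5596
Sum over inside zeros: 3.9124.
I(r) = log|p(0)| + (inside sum) = 3.8712 + 3.9124 = 7.7836.
Closed form (all zeros inside, monic): I(r) = n·log(r) = 4·log(7) = 7.7836. ✓

I(r) ≈ 7.7836.


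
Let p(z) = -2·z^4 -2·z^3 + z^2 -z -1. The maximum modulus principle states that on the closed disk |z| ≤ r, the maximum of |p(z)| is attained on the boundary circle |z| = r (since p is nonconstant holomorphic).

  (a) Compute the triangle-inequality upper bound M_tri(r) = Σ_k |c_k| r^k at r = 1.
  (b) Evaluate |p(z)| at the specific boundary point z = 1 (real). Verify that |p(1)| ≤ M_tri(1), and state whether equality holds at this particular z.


Coefficients: c_0 = -1, c_1 = -1, c_2 = 1, c_3 = -2, c_4 = -2. Radius r = 1.
Part (a). Triangle bound: M_tri(r) = Σ_k |c_k| r^k
  = |-1|·1^0 + |-1|·1^1 + |1|·1^2 + |-2|·1^3 + |-2|·1^4
  = 1 + 1 + 1 + 2 + 2 = 7.
This bounds M(r) := max_{|z|=r} |p(z)| from above; equality holds iff all terms c_k z^k can be made to align in phase at a single z on |z|=r.
Part (b). At z = 1 (real, on the circle |z| = r):
  p(1) = (-1)·1^0 + (-1)·1^1 + (1)·1^2 + (-2)·1^3 + (-2)·1^4 = -5.
  |p(1)| = 5.
Check: |p(1)| = 5 ≤ 7 = M_tri(1). ✓ Equality does not hold at z = 1 (the coefficients have mixed signs, so the terms do not all align in phase there).

M_tri(1) = 7; |p(1)| = 5; equality at z=1: no.


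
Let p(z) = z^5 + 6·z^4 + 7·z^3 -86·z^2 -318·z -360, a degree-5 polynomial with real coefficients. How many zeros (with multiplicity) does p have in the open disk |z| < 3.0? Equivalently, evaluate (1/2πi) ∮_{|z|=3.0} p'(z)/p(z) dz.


The zeros of p are: 4, (-3 + 3i), (-3 - 3i), (-2 + 1i), (-2 - 1i).
Their magnitudes are: 4, 4.243, 4.243, 2.236, 2.236.
Zeros with |z| < R = 3.0: (-2 + 1i), (-2 - 1i).
Count = 2.
By the argument principle, (1/2πi) ∮_{|z|=R} p'(z)/p(z) dz equals exactly this count.

Number of zeros inside |z| < 3.0: 2.


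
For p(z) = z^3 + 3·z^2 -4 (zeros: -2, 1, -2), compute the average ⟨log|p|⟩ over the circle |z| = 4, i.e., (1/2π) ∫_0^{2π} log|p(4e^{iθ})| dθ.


Zeros: -2, -2, 1; r = 4.
Inside |z| < r: -2, -2, 1. Outside (|z| ≥ r): ∅.
p(0) = -4, so log|p(0)| = log(4) = 1.3863.
Apply Jensen: I(r) = log|p(0)| + Σ_k log(r/|z_k|), summed over zeros inside |z| < r.
  log(r/|z_k|) for z_k = -2: log(4/2) = 0.6931
  log(r/|z_k|) for z_k = 1: log(4/1) = 1.3863
  log(r/|z_k|) for z_k = -2: log(4/2) = 0.6931
Sum over inside zeros: 2.7726.
I(r) = log|p(0)| + (inside sum) = 1.3863 + 2.7726 = 4.1589.
Closed form (all zeros inside, monic): I(r) = n·log(r) = 3·log(4) = 4.1589. ✓

I(r) ≈ 4.1589.


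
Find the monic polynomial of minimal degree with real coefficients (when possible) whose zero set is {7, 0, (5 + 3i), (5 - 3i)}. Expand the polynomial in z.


The polynomial is p(z) = ∏_{α ∈ S} (z − α), where S = {7, 0, (5 + 3i), (5 - 3i)}.
Expanding the product yields: p(z) = z^4 -17·z^3 + 104·z^2 -238·z.
Note conjugate pairs combine to real quadratics: (z − (5+3i))(z − (5−3i)) = z² − 10z + 34.
The resulting polynomial has degree 4 and real coefficients as required.

p(z) = z^4 -17·z^3 + 104·z^2 -238·z.


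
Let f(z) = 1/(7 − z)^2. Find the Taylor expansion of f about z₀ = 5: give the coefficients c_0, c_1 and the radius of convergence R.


Let w = z − z₀, so z = z₀ + w.
Then 7 − z = 7 − (z₀ + w) = (7 − z₀) − w = 2 − w.
f(z) = 1/(2 − w)^2 = (1/(2)^2) · (1 − w/(2))^{−2}.
By the binomial series (1−u)^{−2} = Σ_{n≥0} C(n+1, 1) u^n for |u|<1, with u = w/(2):
  c_n = C(n+1, 1) / (2)^(n+2).
  c_0 = 1/(2)^2 = 1/4.
  c_1 = 2/(2)^3 = 1/4.
The series is valid for |w/d| < 1, i.e. |z − z₀| < |d|.
Radius of convergence: R = |7 − z₀| = |2| = 2 (distance from z₀ to the singularity z = 7).

c_0 = 1/4, c_1 = 1/4; R = 2.


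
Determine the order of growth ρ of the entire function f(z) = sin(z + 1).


sin(w) is a linear combination of e^{iw} and e^{−iw} (or e^w, e^{−w} in the hyperbolic case), so |sin(w)| ≤ e^{|w|}. With w = z + 1, |w| ≤ 1|z| + 1 = 1r + 1 on |z| = r, giving M(r) ≤ e^{1r + 1}, so ρ ≤ 1. On a suitable ray (z = it for sin/cos; z = t for sinh/cosh, t real → ∞), |sin(z + 1)| grows like e^{1|t|}/2, so ρ ≥ 1. Hence ρ = 1.
Therefore ρ = 1.

Order ρ = 1.


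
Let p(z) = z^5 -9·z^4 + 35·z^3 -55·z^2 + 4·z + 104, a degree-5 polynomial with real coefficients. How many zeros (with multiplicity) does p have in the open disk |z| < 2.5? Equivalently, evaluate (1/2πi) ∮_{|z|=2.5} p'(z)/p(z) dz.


The zeros of p are: (3 + 2i), (3 - 2i), -1, (2 + 2i), (2 - 2i).
Their magnitudes are: 3.606, 3.606, 1, 2.828, 2.828.
Zeros with |z| < R = 2.5: -1.
Count = 1.
By the argument principle, (1/2πi) ∮_{|z|=R} p'(z)/p(z) dz equals exactly this count.

Number of zeros inside |z| < 2.5: 1.


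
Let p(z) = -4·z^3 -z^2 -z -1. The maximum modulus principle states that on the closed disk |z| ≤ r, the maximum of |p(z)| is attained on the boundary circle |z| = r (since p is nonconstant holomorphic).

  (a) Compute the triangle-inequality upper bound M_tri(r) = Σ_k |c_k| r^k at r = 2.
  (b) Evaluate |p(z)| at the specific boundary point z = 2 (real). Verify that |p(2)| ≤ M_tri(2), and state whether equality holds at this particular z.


Coefficients: c_0 = -1, c_1 = -1, c_2 = -1, c_3 = -4. Radius r = 2.
Part (a). Triangle bound: M_tri(r) = Σ_k |c_k| r^k
  = |-1|·2^0 + |-1|·2^1 + |-1|·2^2 + |-4|·2^3
  = 1 + 2 + 4 + 32 = 39.
This bounds M(r) := max_{|z|=r} |p(z)| from above; equality holds iff all terms c_k z^k can be made to align in phase at a single z on |z|=r.
Part (b). At z = 2 (real, on the circle |z| = r):
  p(2) = (-1)·2^0 + (-1)·2^1 + (-1)·2^2 + (-4)·2^3 = -39.
  |p(2)| = 39.
Since all nonzero coefficients share the same sign, |p(2)| = 39 = M_tri(2); the triangle bound is attained at z = 2, so in fact M(r) = 39.

M_tri(2) = 39; |p(2)| = 39; equality at z=2: yes.


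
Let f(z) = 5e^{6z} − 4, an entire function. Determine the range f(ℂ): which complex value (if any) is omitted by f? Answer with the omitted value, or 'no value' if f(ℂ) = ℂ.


Little Picard bounds the complement of f(ℂ) to at most one point.
e^{6z} is never zero on ℂ, so 5·e^{6z} takes every value in ℂ ∖ {0}. Adding -4 shifts the range to ℂ ∖ {-4}. Thus f omits exactly the value -4.

Omitted value: -4.


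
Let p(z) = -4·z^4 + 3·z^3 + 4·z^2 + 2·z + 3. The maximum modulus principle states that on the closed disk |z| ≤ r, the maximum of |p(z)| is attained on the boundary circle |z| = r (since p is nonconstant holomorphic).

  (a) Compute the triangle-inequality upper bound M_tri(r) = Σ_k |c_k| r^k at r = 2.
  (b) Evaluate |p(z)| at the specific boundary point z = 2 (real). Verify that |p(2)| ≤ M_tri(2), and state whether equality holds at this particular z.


Coefficients: c_0 = 3, c_1 = 2, c_2 = 4, c_3 = 3, c_4 = -4. Radius r = 2.
Part (a). Triangle bound: M_tri(r) = Σ_k |c_k| r^k
  = |3|·2^0 + |2|·2^1 + |4|·2^2 + |3|·2^3 + |-4|·2^4
  = 3 + 4 + 16 + 24 + 64 = 111.
This bounds M(r) := max_{|z|=r} |p(z)| from above; equality holds iff all terms c_k z^k can be made to align in phase at a single z on |z|=r.
Part (b). At z = 2 (real, on the circle |z| = r):
  p(2) = (3)·2^0 + (2)·2^1 + (4)·2^2 + (3)·2^3 + (-4)·2^4 = -17.
  |p(2)| = 17.
Check: |p(2)| = 17 ≤ 111 = M_tri(2). ✓ Equality does not hold at z = 2 (the coefficients have mixed signs, so the terms do not all align in phase there).

M_tri(2) = 111; |p(2)| = 17; equality at z=2: no.


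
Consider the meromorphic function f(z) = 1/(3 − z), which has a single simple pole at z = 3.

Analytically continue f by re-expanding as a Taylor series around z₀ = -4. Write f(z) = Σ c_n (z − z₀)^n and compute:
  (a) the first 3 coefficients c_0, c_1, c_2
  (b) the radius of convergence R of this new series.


Let w = z − z₀, so z = z₀ + w.
Then 3 − z = 3 − (z₀ + w) = (3 − z₀) − w = 7 − w.
f(z) = 1/(7 − w) = (1/(7)) · 1/(1 − w/(7)) = Σ_{n≥0} w^n / (7)^(n+1).
So c_n = 1/(7)^(n+1):
  c_0 = 1/(7)^1 = 1/7.
  c_1 = 1/(7)^2 = 1/49.
  c_2 = 1/(7)^3 = 1/343.
The series is valid for |w/d| < 1, i.e. |z − z₀| < |d|.
Radius of convergence: R = |3 − z₀| = |7| = 7 (distance from z₀ to the singularity z = 3).

c_0 = 1/7, c_1 = 1/49, c_2 = 1/343; R = 7.


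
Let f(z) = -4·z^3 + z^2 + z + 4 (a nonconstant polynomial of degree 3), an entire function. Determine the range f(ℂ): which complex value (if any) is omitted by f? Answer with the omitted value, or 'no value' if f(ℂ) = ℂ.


Little Picard bounds the complement of f(ℂ) to at most one point.
For every w ∈ ℂ, the equation p(z) − w = 0 is a nonconstant polynomial in z and hence has at least one root by the fundamental theorem of algebra. So p is surjective onto ℂ, omitting no value.

Omitted value: no value.


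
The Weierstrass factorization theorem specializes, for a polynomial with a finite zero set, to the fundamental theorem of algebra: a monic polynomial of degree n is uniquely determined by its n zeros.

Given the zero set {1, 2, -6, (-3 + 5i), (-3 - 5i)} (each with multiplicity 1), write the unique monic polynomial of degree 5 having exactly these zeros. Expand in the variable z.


The polynomial is p(z) = ∏_{α ∈ S} (z − α), where S = {1, 2, -6, (-3 + 5i), (-3 - 5i)}.
Expanding the product yields: p(z) = z^5 + 9·z^4 + 36·z^3 + 18·z^2 -472·z + 408.
Note conjugate pairs combine to real quadratics: (z − (-3+5i))(z − (-3−5i)) = z² + 6z + 34.
The resulting polynomial has degree 5 and real coefficients as required.

p(z) = z^5 + 9·z^4 + 36·z^3 + 18·z^2 -472·z + 408.


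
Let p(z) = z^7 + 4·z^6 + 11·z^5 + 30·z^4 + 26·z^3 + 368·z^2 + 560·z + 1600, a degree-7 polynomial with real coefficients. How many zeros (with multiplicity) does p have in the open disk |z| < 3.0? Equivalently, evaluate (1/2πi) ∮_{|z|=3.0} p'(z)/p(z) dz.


The zeros of p are: (-1 + 2i), (-1 - 2i), -4, (2 + 2i), (2 - 2i), (-1 + 3i), (-1 - 3i).
Their magnitudes are: 2.236, 2.236, 4, 2.828, 2.828, 3.162, 3.162.
Zeros with |z| < R = 3.0: (-1 + 2i), (-1 - 2i), (2 + 2i), (2 - 2i).
Count = 4.
By the argument principle, (1/2πi) ∮_{|z|=R} p'(z)/p(z) dz equals exactly this count.

Number of zeros inside |z| < 3.0: 4.


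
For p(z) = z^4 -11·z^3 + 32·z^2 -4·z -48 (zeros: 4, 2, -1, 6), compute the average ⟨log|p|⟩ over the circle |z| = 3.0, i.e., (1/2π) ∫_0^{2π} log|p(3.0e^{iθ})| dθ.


Zeros: -1, 2, 4, 6; r = 3.0.
Inside |z| < r: -1, 2. Outside (|z| ≥ r): 4, 6.
p(0) = -48, so log|p(0)| = log(48) = 3.8712.
Apply Jensen: I(r) = log|p(0)| + Σ_k log(r/|z_k|), summed over zeros inside |z| < r.
  log(r/|z_k|) for z_k = 2: log(3.0/2) = 0.4055
  log(r/|z_k|) for z_k = -1: log(3.0/1) = 1.0986
  Outside zeros (4, 6) contribute nothing to the Jensen sum.
Sum over inside zeros: 1.5041.
I(r) = log|p(0)| + (inside sum) = 3.8712 + 1.5041 = 5.3753.
Note: since some zeros are outside |z| ≤ r, the simplified n·log(r) form does NOT apply — only the inside zeros contribute.

I(r) ≈ 5.3753.


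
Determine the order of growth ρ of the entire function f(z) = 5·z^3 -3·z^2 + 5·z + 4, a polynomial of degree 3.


|f(z)| ≤ Σ|c_k|·r^k = O(r^3) as r → ∞. Polynomial growth is O(e^{r^ε}) for every ε > 0 (since r^3/e^{r^ε} → 0), so ρ ≤ ε for all ε > 0, i.e. ρ = 0. Every nonconstant polynomial has order 0.
Therefore ρ = 0.

Order ρ = 0.


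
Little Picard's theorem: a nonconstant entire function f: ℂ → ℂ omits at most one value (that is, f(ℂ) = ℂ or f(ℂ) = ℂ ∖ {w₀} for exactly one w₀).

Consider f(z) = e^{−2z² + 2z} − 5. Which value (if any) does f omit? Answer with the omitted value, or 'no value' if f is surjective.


Little Picard bounds the complement of f(ℂ) to at most one point.
The exponent g(z) = −2z² + 2z is a nonconstant polynomial, hence surjective onto ℂ. So e^{g(z)} takes every value in {e^w : w ∈ ℂ} = ℂ ∖ {0}. Adding -5 shifts the range to ℂ ∖ {-5}. f omits exactly -5.

Omitted value: -5.


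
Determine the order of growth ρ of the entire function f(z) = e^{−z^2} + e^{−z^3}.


Each summand is entire of order 2 and 3 respectively (as in the single-exponential case). The order of a sum is at most the max of the orders, so ρ ≤ 3. For the lower bound: on |z|=r choose arg z so that -1z^3 is real positive; then |e^{-1z^3}| = e^{1r^3} while |e^{-1z^2}| ≤ e^{1r^2} = o(e^{1r^3}). So |f| ≥ e^{1r^3}(1 − o(1)) and ρ ≥ 3. Hence ρ = max(2, 3) = 3.
Therefore ρ = 3.

Order ρ = 3.


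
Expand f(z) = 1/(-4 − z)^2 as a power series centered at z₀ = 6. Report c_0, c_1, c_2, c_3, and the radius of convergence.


Let w = z − z₀, so z = z₀ + w.
Then -4 − z = -4 − (z₀ + w) = (-4 − z₀) − w = -10 − w.
f(z) = 1/(-10 − w)^2 = (1/(-10)^2) · (1 − w/(-10))^{−2}.
By the binomial series (1−u)^{−2} = Σ_{n≥0} C(n+1, 1) u^n for |u|<1, with u = w/(-10):
  c_n = C(n+1, 1) / (-10)^(n+2).
  c_0 = 1/(-10)^2 = 1/100.
  c_1 = 2/(-10)^3 = -1/500.
  c_2 = 3/(-10)^4 = 3/10000.
  c_3 = 4/(-10)^5 = -1/25000.
The series is valid for |w/d| < 1, i.e. |z − z₀| < |d|.
Radius of convergence: R = |-4 − z₀| = |-10| = 10 (distance from z₀ to the singularity z = -4).

c_0 = 1/100, c_1 = -1/500, c_2 = 3/10000, c_3 = -1/25000; R = 10.


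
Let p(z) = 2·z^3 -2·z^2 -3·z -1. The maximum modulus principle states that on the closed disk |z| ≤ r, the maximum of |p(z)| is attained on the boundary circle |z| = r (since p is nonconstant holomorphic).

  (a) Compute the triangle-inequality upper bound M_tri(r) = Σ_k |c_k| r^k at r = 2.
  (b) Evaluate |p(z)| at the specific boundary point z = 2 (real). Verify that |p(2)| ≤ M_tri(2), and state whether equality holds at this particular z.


Coefficients: c_0 = -1, c_1 = -3, c_2 = -2, c_3 = 2. Radius r = 2.
Part (a). Triangle bound: M_tri(r) = Σ_k |c_k| r^k
  = |-1|·2^0 + |-3|·2^1 + |-2|·2^2 + |2|·2^3
  = 1 + 6 + 8 + 16 = 31.
This bounds M(r) := max_{|z|=r} |p(z)| from above; equality holds iff all terms c_k z^k can be made to align in phase at a single z on |z|=r.
Part (b). At z = 2 (real, on the circle |z| = r):
  p(2) = (-1)·2^0 + (-3)·2^1 + (-2)·2^2 + (2)·2^3 = 1.
  |p(2)| = 1.
Check: |p(2)| = 1 ≤ 31 = M_tri(2). ✓ Equality does not hold at z = 2 (the coefficients have mixed signs, so the terms do not all align in phase there).

M_tri(2) = 31; |p(2)| = 1; equality at z=2: no.


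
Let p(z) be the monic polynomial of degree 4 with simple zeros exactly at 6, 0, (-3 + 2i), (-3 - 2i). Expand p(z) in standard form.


The polynomial is p(z) = ∏_{α ∈ S} (z − α), where S = {6, 0, (-3 + 2i), (-3 - 2i)}.
Expanding the product yields: p(z) = z^4 -23·z^2 -78·z.
Note conjugate pairs combine to real quadratics: (z − (-3+2i))(z − (-3−2i)) = z² + 6z + 13.
The resulting polynomial has degree 4 and real coefficients as required.

p(z) = z^4 -23·z^2 -78·z.


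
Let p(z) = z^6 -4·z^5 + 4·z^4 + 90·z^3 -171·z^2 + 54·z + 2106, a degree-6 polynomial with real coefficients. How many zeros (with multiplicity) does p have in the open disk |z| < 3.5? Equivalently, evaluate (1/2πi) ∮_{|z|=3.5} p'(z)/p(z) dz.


The zeros of p are: (3 + 3i), (3 - 3i), -3, -3, (2 + 3i), (2 - 3i).
Their magnitudes are: 4.243, 4.243, 3, 3, 3.606, 3.606.
Zeros with |z| < R = 3.5: -3, -3.
Count = 2.
By the argument principle, (1/2πi) ∮_{|z|=R} p'(z)/p(z) dz equals exactly this count.

Number of zeros inside |z| < 3.5: 2.


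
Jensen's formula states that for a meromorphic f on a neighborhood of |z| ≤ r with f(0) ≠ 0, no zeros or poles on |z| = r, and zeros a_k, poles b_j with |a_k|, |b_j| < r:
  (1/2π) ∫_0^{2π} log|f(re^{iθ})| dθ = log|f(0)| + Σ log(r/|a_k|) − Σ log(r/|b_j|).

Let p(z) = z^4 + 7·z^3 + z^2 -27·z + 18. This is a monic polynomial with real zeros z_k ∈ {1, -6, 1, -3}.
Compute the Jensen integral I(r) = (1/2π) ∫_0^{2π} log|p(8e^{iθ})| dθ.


Zeros: -6, -3, 1, 1; r = 8.
Inside |z| < r: -6, -3, 1, 1. Outside (|z| ≥ r): ∅.
p(0) = 18, so log|p(0)| = log(18) = 2.8904.
Apply Jensen: I(r) = log|p(0)| + Σ_k log(r/|z_k|), summed over zeros inside |z| < r.
  log(r/|z_k|) for z_k = 1: log(8/1) = 2.0794
  log(r/|z_k|) for z_k = -6: log(8/6) = 0.2877
  log(r/|z_k|) for z_k = 1: log(8/1) = 2.0794
  log(r/|z_k|) for z_k = -3: log(8/3) = 0.9808
Sum over inside zeros: 5.4274.
I(r) = log|p(0)| + (inside sum) = 2.8904 + 5.4274 = 8.3178.
Closed form (all zeros inside, monic): I(r) = n·log(r) = 4·log(8) = 8.3178. ✓

I(r) ≈ 8.3178.


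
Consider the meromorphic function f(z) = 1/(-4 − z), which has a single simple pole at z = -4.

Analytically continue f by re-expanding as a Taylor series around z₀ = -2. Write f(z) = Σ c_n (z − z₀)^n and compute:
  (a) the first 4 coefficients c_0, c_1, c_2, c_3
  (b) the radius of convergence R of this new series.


Let w = z − z₀, so z = z₀ + w.
Then -4 − z = -4 − (z₀ + w) = (-4 − z₀) − w = -2 − w.
f(z) = 1/(-2 − w) = (1/(-2)) · 1/(1 − w/(-2)) = Σ_{n≥0} w^n / (-2)^(n+1).
So c_n = 1/(-2)^(n+1):
  c_0 = 1/(-2)^1 = -1/2.
  c_1 = 1/(-2)^2 = 1/4.
  c_2 = 1/(-2)^3 = -1/8.
  c_3 = 1/(-2)^4 = 1/16.
The series is valid for |w/d| < 1, i.e. |z − z₀| < |d|.
Radius of convergence: R = |-4 − z₀| = |-2| = 2 (distance from z₀ to the singularity z = -4).

c_0 = -1/2, c_1 = 1/4, c_2 = -1/8, c_3 = 1/16; R = 2.


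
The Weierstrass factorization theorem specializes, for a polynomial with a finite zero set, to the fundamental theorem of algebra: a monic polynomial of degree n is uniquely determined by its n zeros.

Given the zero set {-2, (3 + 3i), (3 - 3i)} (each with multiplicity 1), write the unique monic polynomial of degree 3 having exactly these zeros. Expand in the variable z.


The polynomial is p(z) = ∏_{α ∈ S} (z − α), where S = {-2, (3 + 3i), (3 - 3i)}.
Expanding the product yields: p(z) = z^3 -4·z^2 + 6·z + 36.
Note conjugate pairs combine to real quadratics: (z − (3+3i))(z − (3−3i)) = z² − 6z + 18.
The resulting polynomial has degree 3 and real coefficients as required.

p(z) = z^3 -4·z^2 + 6·z + 36.


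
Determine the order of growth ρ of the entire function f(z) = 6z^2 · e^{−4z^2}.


M(r) = max_{|z|=r} |6|·|z|^2·|e^{−4z^2}| = 6·r^2 · e^{4r^2} (the factors attain their maxima compatibly on |z|=r). Then log M(r) = log 6 + 2·log r + 4r^2, dominated by the last term, so log log M(r) ~ 2·log r. The polynomial factor 6z^2 contributes only a log r term and does not affect the order. ρ = 2.
Therefore ρ = 2.

Order ρ = 2.


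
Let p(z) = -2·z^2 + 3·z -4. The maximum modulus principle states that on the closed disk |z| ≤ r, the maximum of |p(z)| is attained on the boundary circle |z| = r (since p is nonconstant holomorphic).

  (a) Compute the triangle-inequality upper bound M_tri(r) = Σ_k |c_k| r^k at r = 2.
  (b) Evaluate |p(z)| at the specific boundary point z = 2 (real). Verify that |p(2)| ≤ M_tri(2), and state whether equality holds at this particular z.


Coefficients: c_0 = -4, c_1 = 3, c_2 = -2. Radius r = 2.
Part (a). Triangle bound: M_tri(r) = Σ_k |c_k| r^k
  = |-4|·2^0 + |3|·2^1 + |-2|·2^2
  = 4 + 6 + 8 = 18.
This bounds M(r) := max_{|z|=r} |p(z)| from above; equality holds iff all terms c_k z^k can be made to align in phase at a single z on |z|=r.
Part (b). At z = 2 (real, on the circle |z| = r):
  p(2) = (-4)·2^0 + (3)·2^1 + (-2)·2^2 = -6.
  |p(2)| = 6.
Check: |p(2)| = 6 ≤ 18 = M_tri(2). ✓ Equality does not hold at z = 2 (the coefficients have mixed signs, so the terms do not all align in phase there).

M_tri(2) = 18; |p(2)| = 6; equality at z=2: no.


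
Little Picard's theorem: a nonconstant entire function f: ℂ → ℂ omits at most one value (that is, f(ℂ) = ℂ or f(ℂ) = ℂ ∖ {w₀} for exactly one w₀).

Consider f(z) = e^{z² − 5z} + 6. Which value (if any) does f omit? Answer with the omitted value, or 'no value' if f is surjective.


Little Picard bounds the complement of f(ℂ) to at most one point.
The exponent g(z) = z² − 5z is a nonconstant polynomial, hence surjective onto ℂ. So e^{g(z)} takes every value in {e^w : w ∈ ℂ} = ℂ ∖ {0}. Adding 6 shifts the range to ℂ ∖ {6}. f omits exactly 6.

Omitted value: 6.


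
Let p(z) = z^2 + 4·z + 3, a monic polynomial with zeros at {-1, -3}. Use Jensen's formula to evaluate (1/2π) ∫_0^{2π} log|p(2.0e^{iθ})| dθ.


Zeros: -3, -1; r = 2.0.
Inside |z| < r: -1. Outside (|z| ≥ r): -3.
p(0) = 3, so log|p(0)| = log(3) = 1.0986.
Apply Jensen: I(r) = log|p(0)| + Σ_k log(r/|z_k|), summed over zeros inside |z| < r.
  log(r/|z_k|) for z_k = -1: log(2.0/1) = 0.6931
  Outside zeros (-3) contribute nothing to the Jensen sum.
Sum over inside zeros: 0.6931.
I(r) = log|p(0)| + (inside sum) = 1.0986 + 0.6931 = 1.7918.
Note: since some zeros are outside |z| ≤ r, the simplified n·log(r) form does NOT apply — only the inside zeros contribute.

I(r) ≈ 1.7918.


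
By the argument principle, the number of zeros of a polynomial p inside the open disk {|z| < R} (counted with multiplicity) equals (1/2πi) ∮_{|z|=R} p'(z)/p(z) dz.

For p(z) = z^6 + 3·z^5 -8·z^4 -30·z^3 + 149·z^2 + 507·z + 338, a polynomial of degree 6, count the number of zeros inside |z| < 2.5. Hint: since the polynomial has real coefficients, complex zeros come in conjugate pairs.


The zeros of p are: (3 + 2i), (3 - 2i), -1, -2, (-3 + 2i), (-3 - 2i).
Their magnitudes are: 3.606, 3.606, 1, 2, 3.606, 3.606.
Zeros with |z| < R = 2.5: -1, -2.
Count = 2.
By the argument principle, (1/2πi) ∮_{|z|=R} p'(z)/p(z) dz equals exactly this count.

Number of zeros inside |z| < 2.5: 2.


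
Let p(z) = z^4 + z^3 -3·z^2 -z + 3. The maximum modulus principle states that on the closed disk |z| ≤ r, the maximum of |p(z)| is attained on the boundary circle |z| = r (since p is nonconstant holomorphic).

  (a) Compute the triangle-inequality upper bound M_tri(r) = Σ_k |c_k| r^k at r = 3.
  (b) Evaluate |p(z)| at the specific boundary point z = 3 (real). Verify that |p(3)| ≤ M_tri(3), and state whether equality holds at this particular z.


Coefficients: c_0 = 3, c_1 = -1, c_2 = -3, c_3 = 1, c_4 = 1. Radius r = 3.
Part (a). Triangle bound: M_tri(r) = Σ_k |c_k| r^k
  = |3|·3^0 + |-1|·3^1 + |-3|·3^2 + |1|·3^3 + |1|·3^4
  = 3 + 3 + 27 + 27 + 81 = 141.
This bounds M(r) := max_{|z|=r} |p(z)| from above; equality holds iff all terms c_k z^k can be made to align in phase at a single z on |z|=r.
Part (b). At z = 3 (real, on the circle |z| = r):
  p(3) = (3)·3^0 + (-1)·3^1 + (-3)·3^2 + (1)·3^3 + (1)·3^4 = 81.
  |p(3)| = 81.
Check: |p(3)| = 81 ≤ 141 = M_tri(3). ✓ Equality does not hold at z = 3 (the coefficients have mixed signs, so the terms do not all align in phase there).

M_tri(3) = 141; |p(3)| = 81; equality at z=3: no.


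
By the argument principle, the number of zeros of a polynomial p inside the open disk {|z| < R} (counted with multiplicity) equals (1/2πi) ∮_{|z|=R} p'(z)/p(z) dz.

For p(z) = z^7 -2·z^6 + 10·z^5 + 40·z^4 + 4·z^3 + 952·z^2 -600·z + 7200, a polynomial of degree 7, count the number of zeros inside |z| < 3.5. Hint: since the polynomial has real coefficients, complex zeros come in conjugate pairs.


The zeros of p are: (3 + 3i), (3 - 3i), (1 + 3i), (1 - 3i), -4, (-1 + 3i), (-1 - 3i).
Their magnitudes are: 4.243, 4.243, 3.162, 3.162, 4, 3.162, 3.162.
Zeros with |z| < R = 3.5: (1 + 3i), (1 - 3i), (-1 + 3i), (-1 - 3i).
Count = 4.
By the argument principle, (1/2πi) ∮_{|z|=R} p'(z)/p(z) dz equals exactly this count.

Number of zeros inside |z| < 3.5: 4.


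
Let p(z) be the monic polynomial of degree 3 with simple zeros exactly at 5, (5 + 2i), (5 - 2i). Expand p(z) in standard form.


The polynomial is p(z) = ∏_{α ∈ S} (z − α), where S = {5, (5 + 2i), (5 - 2i)}.
Expanding the product yields: p(z) = z^3 -15·z^2 + 79·z -145.
Note conjugate pairs combine to real quadratics: (z − (5+2i))(z − (5−2i)) = z² − 10z + 29.
The resulting polynomial has degree 3 and real coefficients as required.

p(z) = z^3 -15·z^2 + 79·z -145.


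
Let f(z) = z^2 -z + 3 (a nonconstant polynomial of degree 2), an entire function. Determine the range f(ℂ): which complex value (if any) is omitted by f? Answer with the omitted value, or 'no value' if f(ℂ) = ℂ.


Little Picard bounds the complement of f(ℂ) to at most one point.
For every w ∈ ℂ, the equation p(z) − w = 0 is a nonconstant polynomial in z and hence has at least one root by the fundamental theorem of algebra. So p is surjective onto ℂ, omitting no value.

Omitted value: no value.


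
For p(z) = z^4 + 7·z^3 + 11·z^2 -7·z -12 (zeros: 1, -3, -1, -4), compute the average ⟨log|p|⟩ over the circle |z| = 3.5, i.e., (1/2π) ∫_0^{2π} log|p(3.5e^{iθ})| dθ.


Zeros: -4, -3, -1, 1; r = 3.5.
Inside |z| < r: -3, -1, 1. Outside (|z| ≥ r): -4.
p(0) = -12, so log|p(0)| = log(12) = 2.4849.
Apply Jensen: I(r) = log|p(0)| + Σ_k log(r/|z_k|), summed over zeros inside |z| < r.
  log(r/|z_k|) for z_k = 1: log(3.5/1) = 1.2528
  log(r/|z_k|) for z_k = -3: log(3.5/3) = 0.1542
  log(r/|z_k|) for z_k = -1: log(3.5/1) = 1.2528
  Outside zeros (-4) contribute nothing to the Jensen sum.
Sum over inside zeros: 2.6597.
I(r) = log|p(0)| + (inside sum) = 2.4849 + 2.6597 = 5.1446.
Note: since some zeros are outside |z| ≤ r, the simplified n·log(r) form does NOT apply — only the inside zeros contribute.

I(r) ≈ 5.1446.


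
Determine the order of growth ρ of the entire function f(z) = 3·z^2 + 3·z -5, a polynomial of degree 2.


|f(z)| ≤ Σ|c_k|·r^k = O(r^2) as r → ∞. Polynomial growth is O(e^{r^ε}) for every ε > 0 (since r^2/e^{r^ε} → 0), so ρ ≤ ε for all ε > 0, i.e. ρ = 0. Every nonconstant polynomial has order 0.
Therefore ρ = 0.

Order ρ = 0.


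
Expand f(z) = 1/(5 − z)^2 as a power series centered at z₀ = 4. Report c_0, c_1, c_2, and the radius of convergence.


Let w = z − z₀, so z = z₀ + w.
Then 5 − z = 5 − (z₀ + w) = (5 − z₀) − w = 1 − w.
f(z) = 1/(1 − w)^2 = (1/(1)^2) · (1 − w/(1))^{−2}.
By the binomial series (1−u)^{−2} = Σ_{n≥0} C(n+1, 1) u^n for |u|<1, with u = w/(1):
  c_n = C(n+1, 1) / (1)^(n+2).
  c_0 = 1/(1)^2 = 1.
  c_1 = 2/(1)^3 = 2.
  c_2 = 3/(1)^4 = 3.
The series is valid for |w/d| < 1, i.e. |z − z₀| < |d|.
Radius of convergence: R = |5 − z₀| = |1| = 1 (distance from z₀ to the singularity z = 5).

c_0 = 1, c_1 = 2, c_2 = 3; R = 1.


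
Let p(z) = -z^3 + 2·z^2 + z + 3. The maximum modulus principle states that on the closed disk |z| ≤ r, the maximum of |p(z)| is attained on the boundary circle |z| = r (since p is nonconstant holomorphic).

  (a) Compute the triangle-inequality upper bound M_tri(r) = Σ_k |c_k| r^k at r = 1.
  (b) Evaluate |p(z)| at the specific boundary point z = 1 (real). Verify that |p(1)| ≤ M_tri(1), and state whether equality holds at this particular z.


Coefficients: c_0 = 3, c_1 = 1, c_2 = 2, c_3 = -1. Radius r = 1.
Part (a). Triangle bound: M_tri(r) = Σ_k |c_k| r^k
  = |3|·1^0 + |1|·1^1 + |2|·1^2 + |-1|·1^3
  = 3 + 1 + 2 + 1 = 7.
This bounds M(r) := max_{|z|=r} |p(z)| from above; equality holds iff all terms c_k z^k can be made to align in phase at a single z on |z|=r.
Part (b). At z = 1 (real, on the circle |z| = r):
  p(1) = (3)·1^0 + (1)·1^1 + (2)·1^2 + (-1)·1^3 = 5.
  |p(1)| = 5.
Check: |p(1)| = 5 ≤ 7 = M_tri(1). ✓ Equality does not hold at z = 1 (the coefficients have mixed signs, so the terms do not all align in phase there).

M_tri(1) = 7; |p(1)| = 5; equality at z=1: no.


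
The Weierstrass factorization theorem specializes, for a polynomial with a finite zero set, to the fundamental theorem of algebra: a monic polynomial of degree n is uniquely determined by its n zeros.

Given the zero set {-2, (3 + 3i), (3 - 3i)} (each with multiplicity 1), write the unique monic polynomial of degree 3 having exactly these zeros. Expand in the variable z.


The polynomial is p(z) = ∏_{α ∈ S} (z − α), where S = {-2, (3 + 3i), (3 - 3i)}.
Expanding the product yields: p(z) = z^3 -4·z^2 + 6·z + 36.
Note conjugate pairs combine to real quadratics: (z − (3+3i))(z − (3−3i)) = z² − 6z + 18.
The resulting polynomial has degree 3 and real coefficients as required.

p(z) = z^3 -4·z^2 + 6·z + 36.


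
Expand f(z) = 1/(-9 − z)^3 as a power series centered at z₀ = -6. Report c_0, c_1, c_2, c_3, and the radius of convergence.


Let w = z − z₀, so z = z₀ + w.
Then -9 − z = -9 − (z₀ + w) = (-9 − z₀) − w = -3 − w.
f(z) = 1/(-3 − w)^3 = (1/(-3)^3) · (1 − w/(-3))^{−3}.
By the binomial series (1−u)^{−3} = Σ_{n≥0} C(n+2, 2) u^n for |u|<1, with u = w/(-3):
  c_n = C(n+2, 2) / (-3)^(n+3).
  c_0 = 1/(-3)^3 = -1/27.
  c_1 = 3/(-3)^4 = 1/27.
  c_2 = 6/(-3)^5 = -2/81.
  c_3 = 10/(-3)^6 = 10/729.
The series is valid for |w/d| < 1, i.e. |z − z₀| < |d|.
Radius of convergence: R = |-9 − z₀| = |-3| = 3 (distance from z₀ to the singularity z = -9).

c_0 = -1/27, c_1 = 1/27, c_2 = -2/81, c_3 = 10/729; R = 3.


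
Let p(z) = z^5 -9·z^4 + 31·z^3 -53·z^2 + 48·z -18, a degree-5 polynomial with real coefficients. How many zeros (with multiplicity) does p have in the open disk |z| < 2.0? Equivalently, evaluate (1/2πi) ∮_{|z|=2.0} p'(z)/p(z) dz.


The zeros of p are: 3, 3, (1 + 1i), (1 - 1i), 1.
Their magnitudes are: 3, 3, 1.414, 1.414, 1.
Zeros with |z| < R = 2.0: (1 + 1i), (1 - 1i), 1.
Count = 3.
By the argument principle, (1/2πi) ∮_{|z|=R} p'(z)/p(z) dz equals exactly this count.

Number of zeros inside |z| < 2.0: 3.


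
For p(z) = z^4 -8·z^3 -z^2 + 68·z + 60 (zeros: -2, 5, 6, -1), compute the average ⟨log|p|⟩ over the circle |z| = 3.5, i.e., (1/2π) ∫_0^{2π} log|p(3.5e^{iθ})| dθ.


Zeros: -2, -1, 5, 6; r = 3.5.
Inside |z| < r: -2, -1. Outside (|z| ≥ r): 5, 6.
p(0) = 60, so log|p(0)| = log(60) = 4.0943.
Apply Jensen: I(r) = log|p(0)| + Σ_k log(r/|z_k|), summed over zeros inside |z| < r.
  log(r/|z_k|) for z_k = -2: log(3.5/2) = 0.5596
  log(r/|z_k|) for z_k = -1: log(3.5/1) = 1.2528
  Outside zeros (5, 6) contribute nothing to the Jensen sum.
Sum over inside zeros: 1.8124.
I(r) = log|p(0)| + (inside sum) = 4.0943 + 1.8124 = 5.9067.
Note: since some zeros are outside |z| ≤ r, the simplified n·log(r) form does NOT apply — only the inside zeros contribute.

I(r) ≈ 5.9067.


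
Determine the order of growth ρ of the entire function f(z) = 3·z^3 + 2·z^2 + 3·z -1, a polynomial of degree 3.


|f(z)| ≤ Σ|c_k|·r^k = O(r^3) as r → ∞. Polynomial growth is O(e^{r^ε}) for every ε > 0 (since r^3/e^{r^ε} → 0), so ρ ≤ ε for all ε > 0, i.e. ρ = 0. Every nonconstant polynomial has order 0.
Therefore ρ = 0.

Order ρ = 0.


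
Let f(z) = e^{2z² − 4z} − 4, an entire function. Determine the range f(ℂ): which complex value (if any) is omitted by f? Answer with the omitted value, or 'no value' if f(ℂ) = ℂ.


Little Picard bounds the complement of f(ℂ) to at most one point.
The exponent g(z) = 2z² − 4z is a nonconstant polynomial, hence surjective onto ℂ. So e^{g(z)} takes every value in {e^w : w ∈ ℂ} = ℂ ∖ {0}. Adding -4 shifts the range to ℂ ∖ {-4}. f omits exactly -4.

Omitted value: -4.


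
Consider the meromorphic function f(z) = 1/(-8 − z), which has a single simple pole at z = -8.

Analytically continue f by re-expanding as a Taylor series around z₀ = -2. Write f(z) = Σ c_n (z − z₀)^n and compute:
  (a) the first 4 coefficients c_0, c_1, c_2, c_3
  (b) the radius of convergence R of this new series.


Let w = z − z₀, so z = z₀ + w.
Then -8 − z = -8 − (z₀ + w) = (-8 − z₀) − w = -6 − w.
f(z) = 1/(-6 − w) = (1/(-6)) · 1/(1 − w/(-6)) = Σ_{n≥0} w^n / (-6)^(n+1).
So c_n = 1/(-6)^(n+1):
  c_0 = 1/(-6)^1 = -1/6.
  c_1 = 1/(-6)^2 = 1/36.
  c_2 = 1/(-6)^3 = -1/216.
  c_3 = 1/(-6)^4 = 1/1296.
The series is valid for |w/d| < 1, i.e. |z − z₀| < |d|.
Radius of convergence: R = |-8 − z₀| = |-6| = 6 (distance from z₀ to the singularity z = -8).

c_0 = -1/6, c_1 = 1/36, c_2 = -1/216, c_3 = 1/1296; R = 6.


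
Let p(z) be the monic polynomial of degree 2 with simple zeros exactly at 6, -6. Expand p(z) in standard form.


The polynomial is p(z) = ∏_{α ∈ S} (z − α), where S = {6, -6}.
Expanding the product yields: p(z) = z^2 -36.
The resulting polynomial has degree 2 and real coefficients as required.

p(z) = z^2 -36.


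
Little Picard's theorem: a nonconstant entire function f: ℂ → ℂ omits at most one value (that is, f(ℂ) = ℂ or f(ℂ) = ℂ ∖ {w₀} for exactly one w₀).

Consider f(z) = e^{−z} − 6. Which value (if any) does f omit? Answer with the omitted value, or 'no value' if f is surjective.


Little Picard bounds the complement of f(ℂ) to at most one point.
e^{−z} is never zero on ℂ, so 1·e^{−z} takes every value in ℂ ∖ {0}. Adding -6 shifts the range to ℂ ∖ {-6}. Thus f omits exactly the value -6.

Omitted value: -6.
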